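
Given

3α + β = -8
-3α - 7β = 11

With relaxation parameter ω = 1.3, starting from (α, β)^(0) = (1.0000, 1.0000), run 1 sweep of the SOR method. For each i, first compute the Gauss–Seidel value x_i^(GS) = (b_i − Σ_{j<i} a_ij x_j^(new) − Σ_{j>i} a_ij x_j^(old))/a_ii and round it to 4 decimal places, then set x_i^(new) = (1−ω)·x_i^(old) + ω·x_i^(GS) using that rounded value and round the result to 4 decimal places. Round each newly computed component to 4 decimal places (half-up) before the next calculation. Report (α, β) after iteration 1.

(-4.2000, -0.0028)

Iteration 1:
  α: GS value = (-8 - (1)·1.0000) / (3) = -3.0000;  α ← (1−ω)·1.0000 + ω·-3.0000 = -4.2000
  β: GS value = (11 - (-3)·-4.2000) / (-7) = 0.2286;  β ← (1−ω)·1.0000 + ω·0.2286 = -0.0028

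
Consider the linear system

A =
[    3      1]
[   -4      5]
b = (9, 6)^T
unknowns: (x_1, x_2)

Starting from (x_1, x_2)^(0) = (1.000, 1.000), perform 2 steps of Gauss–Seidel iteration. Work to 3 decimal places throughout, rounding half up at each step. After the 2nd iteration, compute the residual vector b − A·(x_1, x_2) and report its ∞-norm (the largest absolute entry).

Iteration 1:
  x_1 = (9 - (1)·1.000) / (3) = 2.667
  x_2 = (6 - (-4)·2.667) / (5) = 3.334
Iteration 2:
  x_1 = (9 - (1)·3.334) / (3) = 1.889
  x_2 = (6 - (-4)·1.889) / (5) = 2.711
Residual b − A·x = (0.622, 0.001); ∞-norm = 0.622

0.622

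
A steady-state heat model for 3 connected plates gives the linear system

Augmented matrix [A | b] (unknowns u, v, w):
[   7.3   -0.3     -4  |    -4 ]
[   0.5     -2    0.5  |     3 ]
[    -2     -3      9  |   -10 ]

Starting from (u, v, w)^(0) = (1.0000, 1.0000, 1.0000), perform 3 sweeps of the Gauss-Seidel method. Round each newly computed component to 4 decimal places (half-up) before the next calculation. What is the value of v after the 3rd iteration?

-2.5013

Iteration 1:
  u = (-4 - (-0.3)·1.0000 - (-4)·1.0000) / (7.3) = 0.0411
  v = (3 - (0.5)·0.0411 - (0.5)·1.0000) / (-2) = -1.2397
  w = (-10 - (-2)·0.0411 - (-3)·-1.2397) / (9) = -1.5152
Iteration 2:
  u = (-4 - (-0.3)·-1.2397 - (-4)·-1.5152) / (7.3) = -1.4291
  v = (3 - (0.5)·-1.4291 - (0.5)·-1.5152) / (-2) = -2.2361
  w = (-10 - (-2)·-1.4291 - (-3)·-2.2361) / (9) = -2.1741
Iteration 3:
  u = (-4 - (-0.3)·-2.2361 - (-4)·-2.1741) / (7.3) = -1.8311
  v = (3 - (0.5)·-1.8311 - (0.5)·-2.1741) / (-2) = -2.5013
  w = (-10 - (-2)·-1.8311 - (-3)·-2.5013) / (9) = -2.3518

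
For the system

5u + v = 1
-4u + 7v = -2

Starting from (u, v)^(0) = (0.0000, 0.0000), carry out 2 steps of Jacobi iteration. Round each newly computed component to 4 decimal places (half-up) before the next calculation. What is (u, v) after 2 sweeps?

(0.2571, -0.1714)

Iteration 1:
  u = (1 - (1)·0.0000) / (5) = 0.2000
  v = (-2 - (-4)·0.0000) / (7) = -0.2857
Iteration 2:
  u = (1 - (1)·-0.2857) / (5) = 0.2571
  v = (-2 - (-4)·0.2000) / (7) = -0.1714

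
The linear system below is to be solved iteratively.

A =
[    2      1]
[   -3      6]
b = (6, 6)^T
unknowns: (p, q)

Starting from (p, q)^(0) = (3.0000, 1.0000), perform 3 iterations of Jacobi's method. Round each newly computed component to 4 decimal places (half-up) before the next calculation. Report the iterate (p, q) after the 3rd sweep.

Iteration 1:
  p = (6 - (1)·1.0000) / (2) = 2.5000
  q = (6 - (-3)·3.0000) / (6) = 2.5000
Iteration 2:
  p = (6 - (1)·2.5000) / (2) = 1.7500
  q = (6 - (-3)·2.5000) / (6) = 2.2500
Iteration 3:
  p = (6 - (1)·2.2500) / (2) = 1.8750
  q = (6 - (-3)·1.7500) / (6) = 1.8750

(1.8750, 1.8750)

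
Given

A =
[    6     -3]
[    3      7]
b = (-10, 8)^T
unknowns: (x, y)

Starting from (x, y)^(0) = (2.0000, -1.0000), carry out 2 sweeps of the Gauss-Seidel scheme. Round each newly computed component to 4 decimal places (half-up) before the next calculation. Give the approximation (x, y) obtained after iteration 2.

Iteration 1:
  x = (-10 - (-3)·-1.0000) / (6) = -2.1667
  y = (8 - (3)·-2.1667) / (7) = 2.0714
Iteration 2:
  x = (-10 - (-3)·2.0714) / (6) = -0.6310
  y = (8 - (3)·-0.6310) / (7) = 1.4133

(-0.6310, 1.4133)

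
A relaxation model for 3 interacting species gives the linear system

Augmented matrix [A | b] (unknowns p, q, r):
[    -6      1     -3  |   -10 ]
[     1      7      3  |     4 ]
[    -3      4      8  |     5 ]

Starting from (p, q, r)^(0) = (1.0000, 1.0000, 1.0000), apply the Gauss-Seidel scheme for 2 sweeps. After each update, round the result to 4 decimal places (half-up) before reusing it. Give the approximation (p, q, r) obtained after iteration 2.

(1.0843, -0.0758, 1.0695)

Iteration 1:
  p = (-10 - (1)·1.0000 - (-3)·1.0000) / (-6) = 1.3333
  q = (4 - (1)·1.3333 - (3)·1.0000) / (7) = -0.0476
  r = (5 - (-3)·1.3333 - (4)·-0.0476) / (8) = 1.1488
Iteration 2:
  p = (-10 - (1)·-0.0476 - (-3)·1.1488) / (-6) = 1.0843
  q = (4 - (1)·1.0843 - (3)·1.1488) / (7) = -0.0758
  r = (5 - (-3)·1.0843 - (4)·-0.0758) / (8) = 1.0695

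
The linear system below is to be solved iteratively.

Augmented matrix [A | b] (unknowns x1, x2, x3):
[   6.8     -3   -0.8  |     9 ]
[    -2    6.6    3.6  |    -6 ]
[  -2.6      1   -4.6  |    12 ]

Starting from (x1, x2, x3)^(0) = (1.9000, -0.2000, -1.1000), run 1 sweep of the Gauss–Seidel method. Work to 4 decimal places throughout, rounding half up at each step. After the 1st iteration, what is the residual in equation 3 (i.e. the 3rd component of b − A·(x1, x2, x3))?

0.0001

Iteration 1:
  x1 = (9 - (-3)·-0.2000 - (-0.8)·-1.1000) / (6.8) = 1.1059
  x2 = (-6 - (-2)·1.1059 - (3.6)·-1.1000) / (6.6) = 0.0260
  x3 = (12 - (-2.6)·1.1059 - (1)·0.0260) / (-4.6) = -3.2281
Residual b − A·x = (-1.0246, 7.6614, 0.0001)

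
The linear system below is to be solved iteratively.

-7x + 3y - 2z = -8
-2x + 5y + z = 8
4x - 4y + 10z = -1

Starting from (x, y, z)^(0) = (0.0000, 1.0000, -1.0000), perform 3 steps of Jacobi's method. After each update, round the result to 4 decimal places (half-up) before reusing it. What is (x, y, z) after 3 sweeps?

Iteration 1:
  x = (-8 - (3)·1.0000 - (-2)·-1.0000) / (-7) = 1.8571
  y = (8 - (-2)·0.0000 - (1)·-1.0000) / (5) = 1.8000
  z = (-1 - (4)·0.0000 - (-4)·1.0000) / (10) = 0.3000
Iteration 2:
  x = (-8 - (3)·1.8000 - (-2)·0.3000) / (-7) = 1.8286
  y = (8 - (-2)·1.8571 - (1)·0.3000) / (5) = 2.2828
  z = (-1 - (4)·1.8571 - (-4)·1.8000) / (10) = -0.1228
Iteration 3:
  x = (-8 - (3)·2.2828 - (-2)·-0.1228) / (-7) = 2.1563
  y = (8 - (-2)·1.8286 - (1)·-0.1228) / (5) = 2.3560
  z = (-1 - (4)·1.8286 - (-4)·2.2828) / (10) = 0.0817

(2.1563, 2.3560, 0.0817)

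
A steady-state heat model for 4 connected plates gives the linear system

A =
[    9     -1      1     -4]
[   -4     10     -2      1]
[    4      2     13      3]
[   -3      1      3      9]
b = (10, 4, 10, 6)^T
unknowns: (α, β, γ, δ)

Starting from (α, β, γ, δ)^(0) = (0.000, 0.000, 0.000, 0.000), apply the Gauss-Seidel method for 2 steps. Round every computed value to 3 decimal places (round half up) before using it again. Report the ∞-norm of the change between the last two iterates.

Iteration 1:
  α = (10 - (-1)·0.000 - (1)·0.000 - (-4)·0.000) / (9) = 1.111
  β = (4 - (-4)·1.111 - (-2)·0.000 - (1)·0.000) / (10) = 0.844
  γ = (10 - (4)·1.111 - (2)·0.844 - (3)·0.000) / (13) = 0.298
  δ = (6 - (-3)·1.111 - (1)·0.844 - (3)·0.298) / (9) = 0.844
Iteration 2:
  α = (10 - (-1)·0.844 - (1)·0.298 - (-4)·0.844) / (9) = 1.547
  β = (4 - (-4)·1.547 - (-2)·0.298 - (1)·0.844) / (10) = 0.994
  γ = (10 - (4)·1.547 - (2)·0.994 - (3)·0.844) / (13) = -0.054
  δ = (6 - (-3)·1.547 - (1)·0.994 - (3)·-0.054) / (9) = 1.090
Change: (0.436, 0.150, -0.352, 0.246) → max |·| = 0.436

0.436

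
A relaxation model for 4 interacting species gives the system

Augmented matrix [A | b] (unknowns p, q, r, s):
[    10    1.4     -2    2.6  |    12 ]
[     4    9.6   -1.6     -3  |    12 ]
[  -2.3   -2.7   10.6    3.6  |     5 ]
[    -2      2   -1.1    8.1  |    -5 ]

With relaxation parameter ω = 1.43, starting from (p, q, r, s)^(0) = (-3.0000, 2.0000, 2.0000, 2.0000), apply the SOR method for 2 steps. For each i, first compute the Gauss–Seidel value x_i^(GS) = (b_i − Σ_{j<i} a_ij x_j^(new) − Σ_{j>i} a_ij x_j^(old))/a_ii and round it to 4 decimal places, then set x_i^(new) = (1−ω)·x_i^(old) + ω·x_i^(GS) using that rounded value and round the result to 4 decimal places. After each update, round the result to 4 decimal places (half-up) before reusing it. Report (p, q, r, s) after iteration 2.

(0.9195, 0.3165, 1.6981, 0.1762)

Iteration 1:
  p: GS value = (12 - (1.4)·2.0000 - (-2)·2.0000 - (2.6)·2.0000) / (10) = 0.8000;  p ← (1−ω)·-3.0000 + ω·0.8000 = 2.4340
  q: GS value = (12 - (4)·2.4340 - (-1.6)·2.0000 - (-3)·2.0000) / (9.6) = 1.1942;  q ← (1−ω)·2.0000 + ω·1.1942 = 0.8477
  r: GS value = (5 - (-2.3)·2.4340 - (-2.7)·0.8477 - (3.6)·2.0000) / (10.6) = 0.5365;  r ← (1−ω)·2.0000 + ω·0.5365 = -0.0928
  s: GS value = (-5 - (-2)·2.4340 - (2)·0.8477 - (-1.1)·-0.0928) / (8.1) = -0.2382;  s ← (1−ω)·2.0000 + ω·-0.2382 = -1.2006
Iteration 2:
  p: GS value = (12 - (1.4)·0.8477 - (-2)·-0.0928 - (2.6)·-1.2006) / (10) = 1.3749;  p ← (1−ω)·2.4340 + ω·1.3749 = 0.9195
  q: GS value = (12 - (4)·0.9195 - (-1.6)·-0.0928 - (-3)·-1.2006) / (9.6) = 0.4762;  q ← (1−ω)·0.8477 + ω·0.4762 = 0.3165
  r: GS value = (5 - (-2.3)·0.9195 - (-2.7)·0.3165 - (3.6)·-1.2006) / (10.6) = 1.1596;  r ← (1−ω)·-0.0928 + ω·1.1596 = 1.6981
  s: GS value = (-5 - (-2)·0.9195 - (2)·0.3165 - (-1.1)·1.6981) / (8.1) = -0.2378;  s ← (1−ω)·-1.2006 + ω·-0.2378 = 0.1762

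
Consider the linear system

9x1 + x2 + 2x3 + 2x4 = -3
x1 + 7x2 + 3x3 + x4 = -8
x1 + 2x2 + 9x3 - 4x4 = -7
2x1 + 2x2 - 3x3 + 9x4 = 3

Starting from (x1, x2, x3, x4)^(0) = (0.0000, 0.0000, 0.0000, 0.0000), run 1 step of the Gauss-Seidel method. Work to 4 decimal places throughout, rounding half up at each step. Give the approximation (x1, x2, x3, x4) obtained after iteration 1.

(-0.3333, -1.0952, -0.4974, 0.4850)

Iteration 1:
  x1 = (-3 - (1)·0.0000 - (2)·0.0000 - (2)·0.0000) / (9) = -0.3333
  x2 = (-8 - (1)·-0.3333 - (3)·0.0000 - (1)·0.0000) / (7) = -1.0952
  x3 = (-7 - (1)·-0.3333 - (2)·-1.0952 - (-4)·0.0000) / (9) = -0.4974
  x4 = (3 - (2)·-0.3333 - (2)·-1.0952 - (-3)·-0.4974) / (9) = 0.4850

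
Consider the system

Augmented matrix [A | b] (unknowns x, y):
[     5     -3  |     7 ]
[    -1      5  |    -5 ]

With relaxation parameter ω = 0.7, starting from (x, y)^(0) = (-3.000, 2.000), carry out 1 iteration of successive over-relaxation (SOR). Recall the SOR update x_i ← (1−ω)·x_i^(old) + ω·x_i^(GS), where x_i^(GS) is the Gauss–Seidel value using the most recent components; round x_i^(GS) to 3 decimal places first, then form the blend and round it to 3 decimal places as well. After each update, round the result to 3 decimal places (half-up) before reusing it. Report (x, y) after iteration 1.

(0.920, 0.029)

Iteration 1:
  x: GS value = (7 - (-3)·2.000) / (5) = 2.600;  x ← (1−ω)·-3.000 + ω·2.600 = 0.920
  y: GS value = (-5 - (-1)·0.920) / (5) = -0.816;  y ← (1−ω)·2.000 + ω·-0.816 = 0.029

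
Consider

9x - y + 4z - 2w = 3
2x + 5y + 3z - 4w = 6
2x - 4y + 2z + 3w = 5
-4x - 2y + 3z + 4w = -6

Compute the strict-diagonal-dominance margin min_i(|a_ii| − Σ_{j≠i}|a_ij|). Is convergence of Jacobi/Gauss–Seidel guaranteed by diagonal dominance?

-7

row 1: |9| − (1+4+2) = 2
row 2: |5| − (2+3+4) = -4
row 3: |2| − (2+4+3) = -7
row 4: |4| − (4+2+3) = -5
minimum over rows = -7 → not strictly diagonally dominant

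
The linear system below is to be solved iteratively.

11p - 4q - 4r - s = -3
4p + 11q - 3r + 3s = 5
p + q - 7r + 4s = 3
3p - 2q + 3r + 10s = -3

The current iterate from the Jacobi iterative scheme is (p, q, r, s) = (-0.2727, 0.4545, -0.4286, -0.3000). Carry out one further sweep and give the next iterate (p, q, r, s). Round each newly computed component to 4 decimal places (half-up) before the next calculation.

(-0.2906, 0.5186, -0.5740, 0.0013)

One sweep:
  p = (-3 - (-4)·0.4545 - (-4)·-0.4286 - (-1)·-0.3000) / (11) = -0.2906
  q = (5 - (4)·-0.2727 - (-3)·-0.4286 - (3)·-0.3000) / (11) = 0.5186
  r = (3 - (1)·-0.2727 - (1)·0.4545 - (4)·-0.3000) / (-7) = -0.5740
  s = (-3 - (3)·-0.2727 - (-2)·0.4545 - (3)·-0.4286) / (10) = 0.0013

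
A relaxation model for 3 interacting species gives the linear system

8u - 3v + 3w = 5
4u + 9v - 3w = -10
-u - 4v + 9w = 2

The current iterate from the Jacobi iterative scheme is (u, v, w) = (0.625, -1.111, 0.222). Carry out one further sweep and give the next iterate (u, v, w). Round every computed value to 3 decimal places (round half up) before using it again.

One sweep:
  u = (5 - (-3)·-1.111 - (3)·0.222) / (8) = 0.125
  v = (-10 - (4)·0.625 - (-3)·0.222) / (9) = -1.315
  w = (2 - (-1)·0.625 - (-4)·-1.111) / (9) = -0.202

(0.125, -1.315, -0.202)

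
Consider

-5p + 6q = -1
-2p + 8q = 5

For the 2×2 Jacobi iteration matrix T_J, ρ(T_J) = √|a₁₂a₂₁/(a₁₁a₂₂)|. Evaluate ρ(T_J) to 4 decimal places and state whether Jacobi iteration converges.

0.5477

a₁₂a₂₁/(a₁₁a₂₂) = (6)·(-2) / ((-5)·(8)) = 0.300000
ρ = √|0.300000| = √0.300000 = 0.5477
ρ < 1, so Jacobi converges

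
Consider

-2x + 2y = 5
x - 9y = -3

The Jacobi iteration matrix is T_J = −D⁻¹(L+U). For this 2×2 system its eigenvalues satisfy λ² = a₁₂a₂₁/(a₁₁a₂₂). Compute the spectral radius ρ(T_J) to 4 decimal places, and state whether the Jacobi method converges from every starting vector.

a₁₂a₂₁/(a₁₁a₂₂) = (2)·(1) / ((-2)·(-9)) = 0.111111
ρ = √|0.111111| = √0.111111 = 0.3333
ρ < 1, so Jacobi converges

0.3333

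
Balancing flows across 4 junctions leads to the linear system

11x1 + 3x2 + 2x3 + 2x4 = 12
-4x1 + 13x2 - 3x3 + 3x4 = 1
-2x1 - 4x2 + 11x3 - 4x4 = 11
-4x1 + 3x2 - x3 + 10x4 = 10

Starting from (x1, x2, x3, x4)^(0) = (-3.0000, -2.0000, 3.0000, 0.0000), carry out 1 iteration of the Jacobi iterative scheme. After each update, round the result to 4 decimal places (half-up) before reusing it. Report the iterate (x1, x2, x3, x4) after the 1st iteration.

(1.0909, -0.1538, -0.2727, 0.7000)

Iteration 1:
  x1 = (12 - (3)·-2.0000 - (2)·3.0000 - (2)·0.0000) / (11) = 1.0909
  x2 = (1 - (-4)·-3.0000 - (-3)·3.0000 - (3)·0.0000) / (13) = -0.1538
  x3 = (11 - (-2)·-3.0000 - (-4)·-2.0000 - (-4)·0.0000) / (11) = -0.2727
  x4 = (10 - (-4)·-3.0000 - (3)·-2.0000 - (-1)·3.0000) / (10) = 0.7000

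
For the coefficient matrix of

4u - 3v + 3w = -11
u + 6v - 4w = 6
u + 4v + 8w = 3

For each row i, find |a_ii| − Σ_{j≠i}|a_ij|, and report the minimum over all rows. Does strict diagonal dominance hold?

-2

row 1: |4| − (3+3) = -2
row 2: |6| − (1+4) = 1
row 3: |8| − (1+4) = 3
minimum over rows = -2 → not strictly diagonally dominant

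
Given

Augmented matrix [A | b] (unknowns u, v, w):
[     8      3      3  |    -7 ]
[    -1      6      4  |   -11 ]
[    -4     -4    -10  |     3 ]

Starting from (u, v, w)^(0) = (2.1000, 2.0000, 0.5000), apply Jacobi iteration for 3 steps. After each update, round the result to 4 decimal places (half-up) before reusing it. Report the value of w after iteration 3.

-0.1767

Iteration 1:
  u = (-7 - (3)·2.0000 - (3)·0.5000) / (8) = -1.8125
  v = (-11 - (-1)·2.1000 - (4)·0.5000) / (6) = -1.8167
  w = (3 - (-4)·2.1000 - (-4)·2.0000) / (-10) = -1.9400
Iteration 2:
  u = (-7 - (3)·-1.8167 - (3)·-1.9400) / (8) = 0.5338
  v = (-11 - (-1)·-1.8125 - (4)·-1.9400) / (6) = -0.8421
  w = (3 - (-4)·-1.8125 - (-4)·-1.8167) / (-10) = 1.1517
Iteration 3:
  u = (-7 - (3)·-0.8421 - (3)·1.1517) / (8) = -0.9911
  v = (-11 - (-1)·0.5338 - (4)·1.1517) / (6) = -2.5122
  w = (3 - (-4)·0.5338 - (-4)·-0.8421) / (-10) = -0.1767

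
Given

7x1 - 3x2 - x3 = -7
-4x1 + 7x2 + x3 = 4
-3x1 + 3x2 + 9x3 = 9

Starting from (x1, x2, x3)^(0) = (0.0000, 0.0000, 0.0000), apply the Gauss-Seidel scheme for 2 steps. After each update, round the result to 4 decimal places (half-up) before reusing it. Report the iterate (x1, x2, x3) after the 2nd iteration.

(-0.9048, -0.0408, 0.7120)

Iteration 1:
  x1 = (-7 - (-3)·0.0000 - (-1)·0.0000) / (7) = -1.0000
  x2 = (4 - (-4)·-1.0000 - (1)·0.0000) / (7) = 0.0000
  x3 = (9 - (-3)·-1.0000 - (3)·0.0000) / (9) = 0.6667
Iteration 2:
  x1 = (-7 - (-3)·0.0000 - (-1)·0.6667) / (7) = -0.9048
  x2 = (4 - (-4)·-0.9048 - (1)·0.6667) / (7) = -0.0408
  x3 = (9 - (-3)·-0.9048 - (3)·-0.0408) / (9) = 0.7120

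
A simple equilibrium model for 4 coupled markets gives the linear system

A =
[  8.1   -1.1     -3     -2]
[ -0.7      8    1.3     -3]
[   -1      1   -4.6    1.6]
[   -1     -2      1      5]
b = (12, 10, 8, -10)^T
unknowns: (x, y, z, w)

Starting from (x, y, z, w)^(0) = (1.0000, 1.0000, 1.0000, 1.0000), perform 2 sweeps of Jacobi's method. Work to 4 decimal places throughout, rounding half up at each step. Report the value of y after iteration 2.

1.0716

Iteration 1:
  x = (12 - (-1.1)·1.0000 - (-3)·1.0000 - (-2)·1.0000) / (8.1) = 2.2346
  y = (10 - (-0.7)·1.0000 - (1.3)·1.0000 - (-3)·1.0000) / (8) = 1.5500
  z = (8 - (-1)·1.0000 - (1)·1.0000 - (1.6)·1.0000) / (-4.6) = -1.3913
  w = (-10 - (-1)·1.0000 - (-2)·1.0000 - (1)·1.0000) / (5) = -1.6000
Iteration 2:
  x = (12 - (-1.1)·1.5500 - (-3)·-1.3913 - (-2)·-1.6000) / (8.1) = 0.7816
  y = (10 - (-0.7)·2.2346 - (1.3)·-1.3913 - (-3)·-1.6000) / (8) = 1.0716
  z = (8 - (-1)·2.2346 - (1)·1.5500 - (1.6)·-1.6000) / (-4.6) = -2.4445
  w = (-10 - (-1)·2.2346 - (-2)·1.5500 - (1)·-1.3913) / (5) = -0.6548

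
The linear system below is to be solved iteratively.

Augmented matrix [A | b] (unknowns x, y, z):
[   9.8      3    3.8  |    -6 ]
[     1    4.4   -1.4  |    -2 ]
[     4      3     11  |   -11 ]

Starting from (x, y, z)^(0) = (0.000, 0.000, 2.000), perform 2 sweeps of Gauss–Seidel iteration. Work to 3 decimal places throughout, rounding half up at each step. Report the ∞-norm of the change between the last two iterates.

Iteration 1:
  x = (-6 - (3)·0.000 - (3.8)·2.000) / (9.8) = -1.388
  y = (-2 - (1)·-1.388 - (-1.4)·2.000) / (4.4) = 0.497
  z = (-11 - (4)·-1.388 - (3)·0.497) / (11) = -0.631
Iteration 2:
  x = (-6 - (3)·0.497 - (3.8)·-0.631) / (9.8) = -0.520
  y = (-2 - (1)·-0.520 - (-1.4)·-0.631) / (4.4) = -0.537
  z = (-11 - (4)·-0.520 - (3)·-0.537) / (11) = -0.664
Change: (0.868, -1.034, -0.033) → max |·| = 1.034

1.034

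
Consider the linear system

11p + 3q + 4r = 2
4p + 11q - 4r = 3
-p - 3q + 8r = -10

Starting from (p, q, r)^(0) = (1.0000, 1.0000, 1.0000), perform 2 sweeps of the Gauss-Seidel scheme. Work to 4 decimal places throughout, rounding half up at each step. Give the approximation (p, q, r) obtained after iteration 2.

(0.3291, -0.2128, -1.2887)

Iteration 1:
  p = (2 - (3)·1.0000 - (4)·1.0000) / (11) = -0.4545
  q = (3 - (4)·-0.4545 - (-4)·1.0000) / (11) = 0.8016
  r = (-10 - (-1)·-0.4545 - (-3)·0.8016) / (8) = -1.0062
Iteration 2:
  p = (2 - (3)·0.8016 - (4)·-1.0062) / (11) = 0.3291
  q = (3 - (4)·0.3291 - (-4)·-1.0062) / (11) = -0.2128
  r = (-10 - (-1)·0.3291 - (-3)·-0.2128) / (8) = -1.2887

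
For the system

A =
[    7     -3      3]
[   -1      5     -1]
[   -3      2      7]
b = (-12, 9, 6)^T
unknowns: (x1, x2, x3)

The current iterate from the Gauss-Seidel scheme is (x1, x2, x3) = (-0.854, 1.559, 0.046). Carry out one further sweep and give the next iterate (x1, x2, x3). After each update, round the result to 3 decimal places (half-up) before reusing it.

One sweep:
  x1 = (-12 - (-3)·1.559 - (3)·0.046) / (7) = -1.066
  x2 = (9 - (-1)·-1.066 - (-1)·0.046) / (5) = 1.596
  x3 = (6 - (-3)·-1.066 - (2)·1.596) / (7) = -0.056

(-1.066, 1.596, -0.056)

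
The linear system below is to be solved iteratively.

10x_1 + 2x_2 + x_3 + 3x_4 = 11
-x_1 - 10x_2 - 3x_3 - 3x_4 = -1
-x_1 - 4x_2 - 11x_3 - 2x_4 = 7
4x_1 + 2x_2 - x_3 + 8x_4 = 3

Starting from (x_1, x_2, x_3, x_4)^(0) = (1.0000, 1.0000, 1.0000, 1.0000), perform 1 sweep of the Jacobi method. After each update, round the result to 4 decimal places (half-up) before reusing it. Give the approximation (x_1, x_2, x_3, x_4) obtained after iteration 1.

Iteration 1:
  x_1 = (11 - (2)·1.0000 - (1)·1.0000 - (3)·1.0000) / (10) = 0.5000
  x_2 = (-1 - (-1)·1.0000 - (-3)·1.0000 - (-3)·1.0000) / (-10) = -0.6000
  x_3 = (7 - (-1)·1.0000 - (-4)·1.0000 - (-2)·1.0000) / (-11) = -1.2727
  x_4 = (3 - (4)·1.0000 - (2)·1.0000 - (-1)·1.0000) / (8) = -0.2500

(0.5000, -0.6000, -1.2727, -0.2500)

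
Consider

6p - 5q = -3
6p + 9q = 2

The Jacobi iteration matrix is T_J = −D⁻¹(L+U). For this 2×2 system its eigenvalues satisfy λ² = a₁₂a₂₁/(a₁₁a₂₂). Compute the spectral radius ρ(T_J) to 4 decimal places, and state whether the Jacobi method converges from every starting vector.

0.7454

a₁₂a₂₁/(a₁₁a₂₂) = (-5)·(6) / ((6)·(9)) = -0.555556
ρ = √|-0.555556| = √0.555556 = 0.7454
ρ < 1, so Jacobi converges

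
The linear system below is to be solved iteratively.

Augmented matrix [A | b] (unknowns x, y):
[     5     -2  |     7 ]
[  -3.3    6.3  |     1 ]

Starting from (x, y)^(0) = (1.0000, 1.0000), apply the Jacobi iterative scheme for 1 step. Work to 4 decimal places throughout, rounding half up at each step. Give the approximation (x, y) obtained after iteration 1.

Iteration 1:
  x = (7 - (-2)·1.0000) / (5) = 1.8000
  y = (1 - (-3.3)·1.0000) / (6.3) = 0.6825

(1.8000, 0.6825)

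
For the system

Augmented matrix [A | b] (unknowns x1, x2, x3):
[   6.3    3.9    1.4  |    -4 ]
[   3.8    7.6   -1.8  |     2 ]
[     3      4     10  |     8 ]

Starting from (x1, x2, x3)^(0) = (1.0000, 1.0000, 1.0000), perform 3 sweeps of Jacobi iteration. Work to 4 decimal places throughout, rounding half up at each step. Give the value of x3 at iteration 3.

Iteration 1:
  x1 = (-4 - (3.9)·1.0000 - (1.4)·1.0000) / (6.3) = -1.4762
  x2 = (2 - (3.8)·1.0000 - (-1.8)·1.0000) / (7.6) = 0.0000
  x3 = (8 - (3)·1.0000 - (4)·1.0000) / (10) = 0.1000
Iteration 2:
  x1 = (-4 - (3.9)·0.0000 - (1.4)·0.1000) / (6.3) = -0.6571
  x2 = (2 - (3.8)·-1.4762 - (-1.8)·0.1000) / (7.6) = 1.0249
  x3 = (8 - (3)·-1.4762 - (4)·0.0000) / (10) = 1.2429
Iteration 3:
  x1 = (-4 - (3.9)·1.0249 - (1.4)·1.2429) / (6.3) = -1.5456
  x2 = (2 - (3.8)·-0.6571 - (-1.8)·1.2429) / (7.6) = 0.8861
  x3 = (8 - (3)·-0.6571 - (4)·1.0249) / (10) = 0.5872

0.5872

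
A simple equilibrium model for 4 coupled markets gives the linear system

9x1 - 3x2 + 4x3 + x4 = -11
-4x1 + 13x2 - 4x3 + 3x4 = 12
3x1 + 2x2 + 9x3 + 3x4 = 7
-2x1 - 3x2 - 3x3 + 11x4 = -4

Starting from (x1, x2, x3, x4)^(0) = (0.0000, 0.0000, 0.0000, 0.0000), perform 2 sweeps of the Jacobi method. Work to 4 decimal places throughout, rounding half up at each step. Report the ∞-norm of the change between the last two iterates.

Iteration 1:
  x1 = (-11 - (-3)·0.0000 - (4)·0.0000 - (1)·0.0000) / (9) = -1.2222
  x2 = (12 - (-4)·0.0000 - (-4)·0.0000 - (3)·0.0000) / (13) = 0.9231
  x3 = (7 - (3)·0.0000 - (2)·0.0000 - (3)·0.0000) / (9) = 0.7778
  x4 = (-4 - (-2)·0.0000 - (-3)·0.0000 - (-3)·0.0000) / (11) = -0.3636
Iteration 2:
  x1 = (-11 - (-3)·0.9231 - (4)·0.7778 - (1)·-0.3636) / (9) = -1.2198
  x2 = (12 - (-4)·-1.2222 - (-4)·0.7778 - (3)·-0.3636) / (13) = 0.8702
  x3 = (7 - (3)·-1.2222 - (2)·0.9231 - (3)·-0.3636) / (9) = 1.1012
  x4 = (-4 - (-2)·-1.2222 - (-3)·0.9231 - (-3)·0.7778) / (11) = -0.1220
Change: (0.0024, -0.0529, 0.3234, 0.2416) → max |·| = 0.3234

0.3234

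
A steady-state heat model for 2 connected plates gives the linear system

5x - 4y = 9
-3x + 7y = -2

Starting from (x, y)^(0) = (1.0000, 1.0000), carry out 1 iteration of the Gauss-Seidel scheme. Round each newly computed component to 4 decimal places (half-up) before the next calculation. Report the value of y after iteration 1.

Iteration 1:
  x = (9 - (-4)·1.0000) / (5) = 2.6000
  y = (-2 - (-3)·2.6000) / (7) = 0.8286

0.8286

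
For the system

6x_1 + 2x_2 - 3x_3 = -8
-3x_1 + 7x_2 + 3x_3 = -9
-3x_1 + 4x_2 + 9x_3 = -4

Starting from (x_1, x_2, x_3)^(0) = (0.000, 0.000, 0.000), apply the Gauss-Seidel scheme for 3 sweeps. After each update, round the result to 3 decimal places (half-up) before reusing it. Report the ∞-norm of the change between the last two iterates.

Iteration 1:
  x_1 = (-8 - (2)·0.000 - (-3)·0.000) / (6) = -1.333
  x_2 = (-9 - (-3)·-1.333 - (3)·0.000) / (7) = -1.857
  x_3 = (-4 - (-3)·-1.333 - (4)·-1.857) / (9) = -0.063
Iteration 2:
  x_1 = (-8 - (2)·-1.857 - (-3)·-0.063) / (6) = -0.746
  x_2 = (-9 - (-3)·-0.746 - (3)·-0.063) / (7) = -1.578
  x_3 = (-4 - (-3)·-0.746 - (4)·-1.578) / (9) = 0.008
Iteration 3:
  x_1 = (-8 - (2)·-1.578 - (-3)·0.008) / (6) = -0.803
  x_2 = (-9 - (-3)·-0.803 - (3)·0.008) / (7) = -1.633
  x_3 = (-4 - (-3)·-0.803 - (4)·-1.633) / (9) = 0.014
Change: (-0.057, -0.055, 0.006) → max |·| = 0.057

0.057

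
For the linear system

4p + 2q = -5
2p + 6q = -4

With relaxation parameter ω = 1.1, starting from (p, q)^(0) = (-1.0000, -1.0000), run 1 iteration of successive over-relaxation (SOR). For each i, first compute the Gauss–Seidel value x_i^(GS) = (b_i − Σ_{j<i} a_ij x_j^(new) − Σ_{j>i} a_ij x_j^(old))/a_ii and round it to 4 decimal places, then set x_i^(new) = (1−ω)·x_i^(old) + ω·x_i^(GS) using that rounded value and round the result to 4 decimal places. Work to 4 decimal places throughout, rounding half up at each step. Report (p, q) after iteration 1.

Iteration 1:
  p: GS value = (-5 - (2)·-1.0000) / (4) = -0.7500;  p ← (1−ω)·-1.0000 + ω·-0.7500 = -0.7250
  q: GS value = (-4 - (2)·-0.7250) / (6) = -0.4250;  q ← (1−ω)·-1.0000 + ω·-0.4250 = -0.3675

(-0.7250, -0.3675)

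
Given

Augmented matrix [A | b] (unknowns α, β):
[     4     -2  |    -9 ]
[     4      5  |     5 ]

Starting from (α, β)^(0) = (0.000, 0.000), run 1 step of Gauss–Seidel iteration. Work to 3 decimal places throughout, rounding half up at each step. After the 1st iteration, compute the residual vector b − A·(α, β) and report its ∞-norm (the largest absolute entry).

Iteration 1:
  α = (-9 - (-2)·0.000) / (4) = -2.250
  β = (5 - (4)·-2.250) / (5) = 2.800
Residual b − A·x = (5.600, 0.000); ∞-norm = 5.600

5.600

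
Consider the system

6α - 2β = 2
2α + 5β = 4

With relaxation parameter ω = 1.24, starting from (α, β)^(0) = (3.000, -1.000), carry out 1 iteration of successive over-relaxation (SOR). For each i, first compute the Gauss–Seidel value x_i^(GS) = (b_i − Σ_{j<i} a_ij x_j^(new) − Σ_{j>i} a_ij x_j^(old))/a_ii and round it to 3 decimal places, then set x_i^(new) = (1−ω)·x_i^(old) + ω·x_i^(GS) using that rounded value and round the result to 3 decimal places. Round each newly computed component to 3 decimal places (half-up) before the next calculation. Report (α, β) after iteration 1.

Iteration 1:
  α: GS value = (2 - (-2)·-1.000) / (6) = 0.000;  α ← (1−ω)·3.000 + ω·0.000 = -0.720
  β: GS value = (4 - (2)·-0.720) / (5) = 1.088;  β ← (1−ω)·-1.000 + ω·1.088 = 1.589

(-0.720, 1.589)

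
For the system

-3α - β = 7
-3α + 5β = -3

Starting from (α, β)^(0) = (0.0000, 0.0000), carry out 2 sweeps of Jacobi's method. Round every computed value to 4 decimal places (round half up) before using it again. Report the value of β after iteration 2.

Iteration 1:
  α = (7 - (-1)·0.0000) / (-3) = -2.3333
  β = (-3 - (-3)·0.0000) / (5) = -0.6000
Iteration 2:
  α = (7 - (-1)·-0.6000) / (-3) = -2.1333
  β = (-3 - (-3)·-2.3333) / (5) = -2.0000

-2.0000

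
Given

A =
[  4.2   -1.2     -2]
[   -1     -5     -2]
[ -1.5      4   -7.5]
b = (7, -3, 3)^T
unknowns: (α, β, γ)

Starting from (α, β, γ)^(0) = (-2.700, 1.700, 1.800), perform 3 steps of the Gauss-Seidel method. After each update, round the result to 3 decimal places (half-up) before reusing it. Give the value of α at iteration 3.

Iteration 1:
  α = (7 - (-1.2)·1.700 - (-2)·1.800) / (4.2) = 3.010
  β = (-3 - (-1)·3.010 - (-2)·1.800) / (-5) = -0.722
  γ = (3 - (-1.5)·3.010 - (4)·-0.722) / (-7.5) = -1.387
Iteration 2:
  α = (7 - (-1.2)·-0.722 - (-2)·-1.387) / (4.2) = 0.800
  β = (-3 - (-1)·0.800 - (-2)·-1.387) / (-5) = 0.995
  γ = (3 - (-1.5)·0.800 - (4)·0.995) / (-7.5) = -0.029
Iteration 3:
  α = (7 - (-1.2)·0.995 - (-2)·-0.029) / (4.2) = 1.937
  β = (-3 - (-1)·1.937 - (-2)·-0.029) / (-5) = 0.224
  γ = (3 - (-1.5)·1.937 - (4)·0.224) / (-7.5) = -0.668

1.937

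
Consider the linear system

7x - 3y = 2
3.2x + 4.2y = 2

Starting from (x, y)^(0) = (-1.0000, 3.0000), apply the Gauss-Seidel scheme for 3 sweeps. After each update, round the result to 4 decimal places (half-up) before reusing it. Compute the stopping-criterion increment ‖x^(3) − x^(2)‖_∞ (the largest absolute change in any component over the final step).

0.5207

Iteration 1:
  x = (2 - (-3)·3.0000) / (7) = 1.5714
  y = (2 - (3.2)·1.5714) / (4.2) = -0.7211
Iteration 2:
  x = (2 - (-3)·-0.7211) / (7) = -0.0233
  y = (2 - (3.2)·-0.0233) / (4.2) = 0.4939
Iteration 3:
  x = (2 - (-3)·0.4939) / (7) = 0.4974
  y = (2 - (3.2)·0.4974) / (4.2) = 0.0972
Change: (0.5207, -0.3967) → max |·| = 0.5207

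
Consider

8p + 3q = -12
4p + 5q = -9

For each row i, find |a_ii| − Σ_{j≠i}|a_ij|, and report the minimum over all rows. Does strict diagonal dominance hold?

row 1: |8| − (3) = 5
row 2: |5| − (4) = 1
minimum over rows = 1 → strictly diagonally dominant (convergence guaranteed)

1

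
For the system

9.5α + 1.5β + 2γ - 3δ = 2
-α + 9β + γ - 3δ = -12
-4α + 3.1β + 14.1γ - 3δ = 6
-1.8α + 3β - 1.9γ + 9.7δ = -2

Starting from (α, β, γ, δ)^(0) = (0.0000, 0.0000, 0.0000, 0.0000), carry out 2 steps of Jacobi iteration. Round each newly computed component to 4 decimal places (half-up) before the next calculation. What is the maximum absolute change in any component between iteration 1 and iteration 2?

Iteration 1:
  α = (2 - (1.5)·0.0000 - (2)·0.0000 - (-3)·0.0000) / (9.5) = 0.2105
  β = (-12 - (-1)·0.0000 - (1)·0.0000 - (-3)·0.0000) / (9) = -1.3333
  γ = (6 - (-4)·0.0000 - (3.1)·0.0000 - (-3)·0.0000) / (14.1) = 0.4255
  δ = (-2 - (-1.8)·0.0000 - (3)·0.0000 - (-1.9)·0.0000) / (9.7) = -0.2062
Iteration 2:
  α = (2 - (1.5)·-1.3333 - (2)·0.4255 - (-3)·-0.2062) / (9.5) = 0.2664
  β = (-12 - (-1)·0.2105 - (1)·0.4255 - (-3)·-0.2062) / (9) = -1.4260
  γ = (6 - (-4)·0.2105 - (3.1)·-1.3333 - (-3)·-0.2062) / (14.1) = 0.7345
  δ = (-2 - (-1.8)·0.2105 - (3)·-1.3333 - (-1.9)·0.4255) / (9.7) = 0.3286
Change: (0.0559, -0.0927, 0.3090, 0.5348) → max |·| = 0.5348

0.5348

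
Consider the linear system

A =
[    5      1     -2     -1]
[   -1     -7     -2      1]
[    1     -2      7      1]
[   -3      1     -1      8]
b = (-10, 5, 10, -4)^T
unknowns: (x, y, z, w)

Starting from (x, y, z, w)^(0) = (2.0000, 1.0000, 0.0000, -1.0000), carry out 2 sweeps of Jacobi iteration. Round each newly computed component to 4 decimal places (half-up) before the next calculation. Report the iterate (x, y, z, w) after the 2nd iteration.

(-1.1179, -0.8025, 1.4270, -1.0607)

Iteration 1:
  x = (-10 - (1)·1.0000 - (-2)·0.0000 - (-1)·-1.0000) / (5) = -2.4000
  y = (5 - (-1)·2.0000 - (-2)·0.0000 - (1)·-1.0000) / (-7) = -1.1429
  z = (10 - (1)·2.0000 - (-2)·1.0000 - (1)·-1.0000) / (7) = 1.5714
  w = (-4 - (-3)·2.0000 - (1)·1.0000 - (-1)·0.0000) / (8) = 0.1250
Iteration 2:
  x = (-10 - (1)·-1.1429 - (-2)·1.5714 - (-1)·0.1250) / (5) = -1.1179
  y = (5 - (-1)·-2.4000 - (-2)·1.5714 - (1)·0.1250) / (-7) = -0.8025
  z = (10 - (1)·-2.4000 - (-2)·-1.1429 - (1)·0.1250) / (7) = 1.4270
  w = (-4 - (-3)·-2.4000 - (1)·-1.1429 - (-1)·1.5714) / (8) = -1.0607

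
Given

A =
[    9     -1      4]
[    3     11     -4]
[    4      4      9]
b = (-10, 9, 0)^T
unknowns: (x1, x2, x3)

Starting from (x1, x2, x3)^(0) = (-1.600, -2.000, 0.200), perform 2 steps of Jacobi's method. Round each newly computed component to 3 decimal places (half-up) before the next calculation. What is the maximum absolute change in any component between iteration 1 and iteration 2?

1.558

Iteration 1:
  x1 = (-10 - (-1)·-2.000 - (4)·0.200) / (9) = -1.422
  x2 = (9 - (3)·-1.600 - (-4)·0.200) / (11) = 1.327
  x3 = (0 - (4)·-1.600 - (4)·-2.000) / (9) = 1.600
Iteration 2:
  x1 = (-10 - (-1)·1.327 - (4)·1.600) / (9) = -1.675
  x2 = (9 - (3)·-1.422 - (-4)·1.600) / (11) = 1.788
  x3 = (0 - (4)·-1.422 - (4)·1.327) / (9) = 0.042
Change: (-0.253, 0.461, -1.558) → max |·| = 1.558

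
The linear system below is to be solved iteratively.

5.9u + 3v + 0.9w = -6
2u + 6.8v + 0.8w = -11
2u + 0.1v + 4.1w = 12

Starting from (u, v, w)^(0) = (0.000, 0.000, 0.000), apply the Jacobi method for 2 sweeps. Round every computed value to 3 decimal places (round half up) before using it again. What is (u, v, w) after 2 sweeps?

Iteration 1:
  u = (-6 - (3)·0.000 - (0.9)·0.000) / (5.9) = -1.017
  v = (-11 - (2)·0.000 - (0.8)·0.000) / (6.8) = -1.618
  w = (12 - (2)·0.000 - (0.1)·0.000) / (4.1) = 2.927
Iteration 2:
  u = (-6 - (3)·-1.618 - (0.9)·2.927) / (5.9) = -0.641
  v = (-11 - (2)·-1.017 - (0.8)·2.927) / (6.8) = -1.663
  w = (12 - (2)·-1.017 - (0.1)·-1.618) / (4.1) = 3.462

(-0.641, -1.663, 3.462)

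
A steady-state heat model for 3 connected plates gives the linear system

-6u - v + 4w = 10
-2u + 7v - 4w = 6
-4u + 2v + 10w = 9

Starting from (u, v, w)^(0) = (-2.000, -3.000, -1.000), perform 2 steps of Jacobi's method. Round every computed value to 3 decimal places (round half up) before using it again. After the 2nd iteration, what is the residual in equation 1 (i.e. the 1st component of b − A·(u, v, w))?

Iteration 1:
  u = (10 - (-1)·-3.000 - (4)·-1.000) / (-6) = -1.833
  v = (6 - (-2)·-2.000 - (-4)·-1.000) / (7) = -0.286
  w = (9 - (-4)·-2.000 - (2)·-3.000) / (10) = 0.700
Iteration 2:
  u = (10 - (-1)·-0.286 - (4)·0.700) / (-6) = -1.152
  v = (6 - (-2)·-1.833 - (-4)·0.700) / (7) = 0.733
  w = (9 - (-4)·-1.833 - (2)·-0.286) / (10) = 0.224
Residual b − A·x = (2.925, -0.539, 0.686)

2.925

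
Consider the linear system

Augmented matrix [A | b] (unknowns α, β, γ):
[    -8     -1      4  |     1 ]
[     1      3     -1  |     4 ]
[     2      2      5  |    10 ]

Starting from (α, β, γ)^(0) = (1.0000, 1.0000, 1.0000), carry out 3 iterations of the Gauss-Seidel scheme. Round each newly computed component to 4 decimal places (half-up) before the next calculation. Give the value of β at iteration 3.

Iteration 1:
  α = (1 - (-1)·1.0000 - (4)·1.0000) / (-8) = 0.2500
  β = (4 - (1)·0.2500 - (-1)·1.0000) / (3) = 1.5833
  γ = (10 - (2)·0.2500 - (2)·1.5833) / (5) = 1.2667
Iteration 2:
  α = (1 - (-1)·1.5833 - (4)·1.2667) / (-8) = 0.3104
  β = (4 - (1)·0.3104 - (-1)·1.2667) / (3) = 1.6521
  γ = (10 - (2)·0.3104 - (2)·1.6521) / (5) = 1.2150
Iteration 3:
  α = (1 - (-1)·1.6521 - (4)·1.2150) / (-8) = 0.2760
  β = (4 - (1)·0.2760 - (-1)·1.2150) / (3) = 1.6463
  γ = (10 - (2)·0.2760 - (2)·1.6463) / (5) = 1.2311

1.6463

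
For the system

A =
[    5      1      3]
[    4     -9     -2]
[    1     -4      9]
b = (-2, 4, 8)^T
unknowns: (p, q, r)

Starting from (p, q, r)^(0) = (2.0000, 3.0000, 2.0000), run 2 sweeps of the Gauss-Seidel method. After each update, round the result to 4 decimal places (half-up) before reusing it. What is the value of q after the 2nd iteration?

Iteration 1:
  p = (-2 - (1)·3.0000 - (3)·2.0000) / (5) = -2.2000
  q = (4 - (4)·-2.2000 - (-2)·2.0000) / (-9) = -1.8667
  r = (8 - (1)·-2.2000 - (-4)·-1.8667) / (9) = 0.3037
Iteration 2:
  p = (-2 - (1)·-1.8667 - (3)·0.3037) / (5) = -0.2089
  q = (4 - (4)·-0.2089 - (-2)·0.3037) / (-9) = -0.6048
  r = (8 - (1)·-0.2089 - (-4)·-0.6048) / (9) = 0.6433

-0.6048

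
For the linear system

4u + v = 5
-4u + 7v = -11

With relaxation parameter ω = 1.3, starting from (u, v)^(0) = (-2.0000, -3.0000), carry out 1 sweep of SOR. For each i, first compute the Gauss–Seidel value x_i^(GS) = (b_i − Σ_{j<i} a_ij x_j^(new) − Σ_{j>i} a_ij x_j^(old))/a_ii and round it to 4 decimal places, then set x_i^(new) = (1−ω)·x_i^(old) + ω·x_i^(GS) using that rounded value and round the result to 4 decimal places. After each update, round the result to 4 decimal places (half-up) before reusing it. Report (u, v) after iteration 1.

Iteration 1:
  u: GS value = (5 - (1)·-3.0000) / (4) = 2.0000;  u ← (1−ω)·-2.0000 + ω·2.0000 = 3.2000
  v: GS value = (-11 - (-4)·3.2000) / (7) = 0.2571;  v ← (1−ω)·-3.0000 + ω·0.2571 = 1.2342

(3.2000, 1.2342)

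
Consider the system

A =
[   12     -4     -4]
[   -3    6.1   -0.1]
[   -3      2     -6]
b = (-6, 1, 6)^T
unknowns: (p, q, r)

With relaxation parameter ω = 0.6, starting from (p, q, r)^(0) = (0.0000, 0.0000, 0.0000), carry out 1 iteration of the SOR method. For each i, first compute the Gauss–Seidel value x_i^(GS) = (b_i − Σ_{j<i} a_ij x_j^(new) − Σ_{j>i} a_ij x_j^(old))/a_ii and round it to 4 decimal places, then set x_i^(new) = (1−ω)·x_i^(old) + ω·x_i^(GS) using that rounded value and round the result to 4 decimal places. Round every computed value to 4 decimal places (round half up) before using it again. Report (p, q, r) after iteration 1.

(-0.3000, 0.0098, -0.5080)

Iteration 1:
  p: GS value = (-6 - (-4)·0.0000 - (-4)·0.0000) / (12) = -0.5000;  p ← (1−ω)·0.0000 + ω·-0.5000 = -0.3000
  q: GS value = (1 - (-3)·-0.3000 - (-0.1)·0.0000) / (6.1) = 0.0164;  q ← (1−ω)·0.0000 + ω·0.0164 = 0.0098
  r: GS value = (6 - (-3)·-0.3000 - (2)·0.0098) / (-6) = -0.8467;  r ← (1−ω)·0.0000 + ω·-0.8467 = -0.5080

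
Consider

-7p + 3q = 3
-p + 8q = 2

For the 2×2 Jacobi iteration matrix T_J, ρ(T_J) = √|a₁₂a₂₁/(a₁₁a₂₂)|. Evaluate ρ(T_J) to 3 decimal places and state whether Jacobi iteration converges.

a₁₂a₂₁/(a₁₁a₂₂) = (3)·(-1) / ((-7)·(8)) = 0.053571
ρ = √|0.053571| = √0.053571 = 0.231
ρ < 1, so Jacobi converges

0.231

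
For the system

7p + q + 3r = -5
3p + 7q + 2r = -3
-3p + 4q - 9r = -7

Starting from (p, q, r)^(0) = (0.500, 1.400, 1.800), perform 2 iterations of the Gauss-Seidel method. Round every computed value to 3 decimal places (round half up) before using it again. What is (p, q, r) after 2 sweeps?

(-1.215, -0.263, 1.066)

Iteration 1:
  p = (-5 - (1)·1.400 - (3)·1.800) / (7) = -1.686
  q = (-3 - (3)·-1.686 - (2)·1.800) / (7) = -0.220
  r = (-7 - (-3)·-1.686 - (4)·-0.220) / (-9) = 1.242
Iteration 2:
  p = (-5 - (1)·-0.220 - (3)·1.242) / (7) = -1.215
  q = (-3 - (3)·-1.215 - (2)·1.242) / (7) = -0.263
  r = (-7 - (-3)·-1.215 - (4)·-0.263) / (-9) = 1.066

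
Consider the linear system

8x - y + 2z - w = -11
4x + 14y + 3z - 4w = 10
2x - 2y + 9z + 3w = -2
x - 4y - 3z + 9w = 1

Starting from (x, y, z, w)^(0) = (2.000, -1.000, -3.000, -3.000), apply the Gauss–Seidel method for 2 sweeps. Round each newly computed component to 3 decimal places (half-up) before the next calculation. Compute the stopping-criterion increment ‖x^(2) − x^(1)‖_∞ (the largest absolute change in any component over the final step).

1.188

Iteration 1:
  x = (-11 - (-1)·-1.000 - (2)·-3.000 - (-1)·-3.000) / (8) = -1.125
  y = (10 - (4)·-1.125 - (3)·-3.000 - (-4)·-3.000) / (14) = 0.821
  z = (-2 - (2)·-1.125 - (-2)·0.821 - (3)·-3.000) / (9) = 1.210
  w = (1 - (1)·-1.125 - (-4)·0.821 - (-3)·1.210) / (9) = 1.004
Iteration 2:
  x = (-11 - (-1)·0.821 - (2)·1.210 - (-1)·1.004) / (8) = -1.449
  y = (10 - (4)·-1.449 - (3)·1.210 - (-4)·1.004) / (14) = 1.156
  z = (-2 - (2)·-1.449 - (-2)·1.156 - (3)·1.004) / (9) = 0.022
  w = (1 - (1)·-1.449 - (-4)·1.156 - (-3)·0.022) / (9) = 0.793
Change: (-0.324, 0.335, -1.188, -0.211) → max |·| = 1.188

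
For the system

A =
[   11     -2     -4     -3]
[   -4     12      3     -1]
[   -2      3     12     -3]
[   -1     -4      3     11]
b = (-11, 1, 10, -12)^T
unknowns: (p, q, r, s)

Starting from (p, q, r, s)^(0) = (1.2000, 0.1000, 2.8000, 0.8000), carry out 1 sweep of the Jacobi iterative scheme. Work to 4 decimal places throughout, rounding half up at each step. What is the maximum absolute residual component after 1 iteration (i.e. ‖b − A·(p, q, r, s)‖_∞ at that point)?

Iteration 1:
  p = (-11 - (-2)·0.1000 - (-4)·2.8000 - (-3)·0.8000) / (11) = 0.2545
  q = (1 - (-4)·1.2000 - (3)·2.8000 - (-1)·0.8000) / (12) = -0.1500
  r = (10 - (-2)·1.2000 - (3)·0.1000 - (-3)·0.8000) / (12) = 1.2083
  s = (-12 - (-1)·1.2000 - (-4)·0.1000 - (3)·2.8000) / (11) = -1.7091
Residual b − A·x = (-14.3936, -1.5160, -8.6679, 2.8297); ∞-norm = 14.3936

14.3936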